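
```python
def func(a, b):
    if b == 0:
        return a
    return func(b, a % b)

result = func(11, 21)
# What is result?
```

func(11, 21) -> func(21, 11) -> func(11, 10) -> func(10, 1) -> func(1, 0) -> 1

Answer: 1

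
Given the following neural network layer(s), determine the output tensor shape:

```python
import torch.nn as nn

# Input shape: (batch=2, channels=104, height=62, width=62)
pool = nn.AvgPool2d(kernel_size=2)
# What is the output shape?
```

Input: (2, 104, 62, 62) -> Output: (2, 104, 31, 31)

Answer: (2, 104, 31, 31)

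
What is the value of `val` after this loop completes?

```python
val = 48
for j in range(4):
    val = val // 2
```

Halve 4 times: 48 // 2^4 = 3
`val` takes the values: 48 → 24 → 12 → 6 → 3

Answer: 3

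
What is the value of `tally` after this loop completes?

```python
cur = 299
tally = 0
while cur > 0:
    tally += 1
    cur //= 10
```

Count digits by repeated division by 10
`tally` takes the values: 0 → 1 → 2 → 3

Answer: 3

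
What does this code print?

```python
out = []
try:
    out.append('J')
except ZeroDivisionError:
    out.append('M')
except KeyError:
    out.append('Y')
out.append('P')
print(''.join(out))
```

Execution trace: 'J' (try body, no exception) → 'P' (after the try/except). Output: JP

Answer: JP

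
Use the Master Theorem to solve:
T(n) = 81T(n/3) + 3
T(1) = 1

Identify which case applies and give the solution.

a=81, b=3, f(n)=3. log_3(81) = 4. Since c=0 < 4, Case 1 applies: T(n) = Θ(n^log_b(a)) = O(n^4).

Answer: O(n^4) - Case 1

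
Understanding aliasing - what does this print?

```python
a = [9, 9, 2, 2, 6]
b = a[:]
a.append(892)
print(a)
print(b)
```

Key concept: slice [:] creates copy.
Step by step:
`a = [9, 9, 2, 2, 6]` → a = [9, 9, 2, 2, 6]
`b = a[:]` → b = [9, 9, 2, 2, 6]
`a.append(892)` → a = [9, 9, 2, 2, 6, 892]
`print(a)` → prints [9, 9, 2, 2, 6, 892]
`print(b)` → prints [9, 9, 2, 2, 6]

Answer:
[9, 9, 2, 2, 6, 892]
[9, 9, 2, 2, 6]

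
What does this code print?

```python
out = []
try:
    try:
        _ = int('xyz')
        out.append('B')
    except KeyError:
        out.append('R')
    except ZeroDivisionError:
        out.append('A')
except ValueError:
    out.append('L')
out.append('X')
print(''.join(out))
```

Execution trace: 'L' (outer except ValueError) → 'X' (after the try/except). Output: LX

Answer: LX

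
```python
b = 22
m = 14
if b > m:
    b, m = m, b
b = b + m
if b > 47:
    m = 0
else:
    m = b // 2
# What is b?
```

Trace:
`b = 22` → b = 22
`m = 14` → m = 14
`if b > m: ...` → b > m is True → b = 14; m = 22
`b = b + m` → b = 36
`if b > 47: ...` → b > 47 is False, take else branch → m = 18
So b = 36

Answer: 36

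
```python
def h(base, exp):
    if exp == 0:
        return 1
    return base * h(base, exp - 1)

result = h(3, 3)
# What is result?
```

h(3, 3) = 3 * 3 * 3 = 27

Answer: 27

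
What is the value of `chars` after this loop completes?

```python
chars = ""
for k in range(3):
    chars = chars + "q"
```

Repeat 'q' 3 times
`chars` takes the values: "" → "q" → "qq" → "qqq"

Answer: "qqq"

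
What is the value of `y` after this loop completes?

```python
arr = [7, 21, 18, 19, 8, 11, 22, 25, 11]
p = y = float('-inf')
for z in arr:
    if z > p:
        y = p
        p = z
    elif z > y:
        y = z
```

Second largest (with repeats) in [7, 21, 18, 19, 8, 11, 22, 25, 11]
`y` takes the values: -inf → 7 → 18 → 19 → 21 → 22

Answer: 22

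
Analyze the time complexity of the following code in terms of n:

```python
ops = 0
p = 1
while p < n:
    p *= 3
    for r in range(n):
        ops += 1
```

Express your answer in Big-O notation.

Each loop level contributes: log n × n. Multiplying the contributions gives O(n log n).

Answer: O(n log n)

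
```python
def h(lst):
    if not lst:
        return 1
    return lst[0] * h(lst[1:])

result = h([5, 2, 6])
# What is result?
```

Product over [5, 2, 6] = 5 * 2 * 6 = 60

Answer: 60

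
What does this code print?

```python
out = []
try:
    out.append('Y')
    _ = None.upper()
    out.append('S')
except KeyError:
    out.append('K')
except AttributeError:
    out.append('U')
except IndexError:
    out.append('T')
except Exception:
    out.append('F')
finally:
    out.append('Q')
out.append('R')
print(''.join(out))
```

Execution trace: 'Y' (try body) → 'U' (except AttributeError) → 'Q' (finally) → 'R' (after the try/except). Output: YUQR

Answer: YUQR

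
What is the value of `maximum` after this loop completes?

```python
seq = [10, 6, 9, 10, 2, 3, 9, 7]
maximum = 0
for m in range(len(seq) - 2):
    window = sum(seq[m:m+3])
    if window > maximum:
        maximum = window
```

Max sum of 3-element window in [10, 6, 9, 10, 2, 3, 9, 7]
`maximum` takes the values: 0 → 25

Answer: 25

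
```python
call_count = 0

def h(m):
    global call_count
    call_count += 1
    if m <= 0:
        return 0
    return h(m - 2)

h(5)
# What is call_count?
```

Linear recursion stepping by 2: 4 calls from m=5 down to ≤0.

Answer: 4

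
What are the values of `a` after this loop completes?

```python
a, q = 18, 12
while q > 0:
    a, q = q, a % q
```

GCD of 18 and 12
`a` takes the values: 18 → 12 → 6

Answer: 6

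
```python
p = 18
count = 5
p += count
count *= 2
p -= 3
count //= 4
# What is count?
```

Trace:
`p = 18` → p = 18
`count = 5` → count = 5
`p += count` → p = 23
`count *= 2` → count = 10
`p -= 3` → p = 20
`count //= 4` → count = 2
So count = 2

Answer: 2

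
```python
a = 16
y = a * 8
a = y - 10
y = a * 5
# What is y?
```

Trace:
`a = 16` → a = 16
`y = a * 8` → y = 128
`a = y - 10` → a = 118
`y = a * 5` → y = 590
So y = 590

Answer: 590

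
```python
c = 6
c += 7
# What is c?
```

Trace:
`c = 6` → c = 6
`c += 7` → c = 13
So c = 13

Answer: 13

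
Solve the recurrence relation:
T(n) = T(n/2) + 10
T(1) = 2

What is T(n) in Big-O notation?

Each step divides n by 2 and adds 10. After log_2(n) steps we reach T(1)=2. So T(n) = 10·log_2(n) + 2 = O(log n).

Answer: O(log n)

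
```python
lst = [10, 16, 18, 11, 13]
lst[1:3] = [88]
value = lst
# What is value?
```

Trace:
`lst = [10, 16, 18, 11, 13]` → lst = [10, 16, 18, 11, 13]
`lst[1:3] = [88]` → lst = [10, 88, 11, 13]
`value = lst` → value = [10, 88, 11, 13]
So value = [10, 88, 11, 13]

Answer: [10, 88, 11, 13]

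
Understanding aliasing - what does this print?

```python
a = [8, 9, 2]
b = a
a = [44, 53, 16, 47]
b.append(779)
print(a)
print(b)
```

Key concept: rebinding vs mutation: a is rebound to a new list, b still points at the original.
Step by step:
`a = [8, 9, 2]` → a = [8, 9, 2]
`b = a` → b = [8, 9, 2] (same object as a)
`a = [44, 53, 16, 47]` → a = [44, 53, 16, 47]
`b.append(779)` → b = [8, 9, 2, 779]
`print(a)` → prints [44, 53, 16, 47]
`print(b)` → prints [8, 9, 2, 779]

Answer:
[44, 53, 16, 47]
[8, 9, 2, 779]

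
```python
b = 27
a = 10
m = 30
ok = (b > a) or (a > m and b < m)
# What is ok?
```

Trace:
`b = 27` → b = 27
`a = 10` → a = 10
`m = 30` → m = 30
`ok = (b > a) or (a > m and b < m)` → ok = True
So ok = True

Answer: True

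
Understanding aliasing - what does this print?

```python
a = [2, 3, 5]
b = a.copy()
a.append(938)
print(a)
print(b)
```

Key concept: list.copy() creates independent copy.
Step by step:
`a = [2, 3, 5]` → a = [2, 3, 5]
`b = a.copy()` → b = [2, 3, 5]
`a.append(938)` → a = [2, 3, 5, 938]
`print(a)` → prints [2, 3, 5, 938]
`print(b)` → prints [2, 3, 5]

Answer:
[2, 3, 5, 938]
[2, 3, 5]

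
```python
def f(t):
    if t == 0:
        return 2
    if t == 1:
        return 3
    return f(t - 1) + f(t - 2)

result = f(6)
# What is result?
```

Build up from base cases: f(0)=2, f(1)=3, f(2)=5, f(3)=8, f(4)=13, f(5)=21, f(6)=34

Answer: 34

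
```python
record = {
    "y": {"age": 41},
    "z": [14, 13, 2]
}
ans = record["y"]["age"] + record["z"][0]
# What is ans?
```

Trace:
`record = { ...` → record = {'y': {'age': 41}, 'z': [14, 13, 2]}
`ans = record["y"]["age"] + record["z"][0]` → ans = 55
So ans = 55

Answer: 55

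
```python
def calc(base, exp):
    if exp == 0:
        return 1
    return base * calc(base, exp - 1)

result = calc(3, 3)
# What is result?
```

calc(3, 3) = 3 * 3 * 3 = 27

Answer: 27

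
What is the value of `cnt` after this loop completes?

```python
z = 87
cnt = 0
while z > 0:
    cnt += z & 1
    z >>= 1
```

Count set bits in 87 (binary: 0b1010111)
`cnt` takes the values: 0 → 1 → 2 → 3 → 4 → 5

Answer: 5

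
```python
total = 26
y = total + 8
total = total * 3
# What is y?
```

Trace:
`total = 26` → total = 26
`y = total + 8` → y = 34
`total = total * 3` → total = 78
So y = 34

Answer: 34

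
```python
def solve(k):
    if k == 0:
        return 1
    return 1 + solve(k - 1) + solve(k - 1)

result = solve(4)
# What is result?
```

solve(k) = 1 + 2·solve(k-1), solve(0)=1. Closed form: (1+1)·2^4 - 1 = 31.

Answer: 31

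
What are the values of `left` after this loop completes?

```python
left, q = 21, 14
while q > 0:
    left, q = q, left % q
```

GCD of 21 and 14
`left` takes the values: 21 → 14 → 7

Answer: 7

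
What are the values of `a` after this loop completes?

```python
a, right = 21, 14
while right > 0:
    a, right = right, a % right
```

GCD of 21 and 14
`a` takes the values: 21 → 14 → 7

Answer: 7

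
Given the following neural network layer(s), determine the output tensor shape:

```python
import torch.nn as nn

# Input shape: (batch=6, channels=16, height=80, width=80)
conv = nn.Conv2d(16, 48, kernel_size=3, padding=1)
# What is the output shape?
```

Input: (6, 16, 80, 80) -> Output: (6, 48, 80, 80)

Answer: (6, 48, 80, 80)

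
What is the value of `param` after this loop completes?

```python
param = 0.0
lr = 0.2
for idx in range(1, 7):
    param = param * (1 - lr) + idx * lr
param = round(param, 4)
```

Moving average with lr=0.2
`param` takes the values: 0.0 → 0.2 → 0.56 → 1.048 → 1.6384 → 2.31072 → 3.048576 → 3.0486

Answer: 3.0486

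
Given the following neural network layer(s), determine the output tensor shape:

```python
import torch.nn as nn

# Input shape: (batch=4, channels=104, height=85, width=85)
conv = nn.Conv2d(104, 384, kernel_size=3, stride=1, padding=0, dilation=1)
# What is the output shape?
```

Input: (4, 104, 85, 85) -> Output: (4, 384, 83, 83)

Answer: (4, 384, 83, 83)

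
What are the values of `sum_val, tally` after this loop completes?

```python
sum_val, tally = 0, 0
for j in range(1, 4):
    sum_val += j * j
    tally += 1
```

Sum of squares and count
`sum_val, tally` takes the values: (0, 0) → (1, 0) → (1, 1) → (5, 1) → (5, 2) → (14, 2) → (14, 3)

Answer: 14, 3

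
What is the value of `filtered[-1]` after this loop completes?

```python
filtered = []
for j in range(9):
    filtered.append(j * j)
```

Last element of squares 0 to 8
`filtered` takes the values: [] → [0] → [0, 1] → [0, 1, 4] → [0, 1, 4, 9] → [0, 1, 4, 9, 16] → [0, 1, 4, 9, 16, 25] → [0, 1, 4, 9, 16, 25, 36] → [0, 1, 4, 9, 16, 25, 36, 49] → [0, 1, 4, 9, 16, 25, 36, 49, 64]
So `filtered[-1]` = 64

Answer: 64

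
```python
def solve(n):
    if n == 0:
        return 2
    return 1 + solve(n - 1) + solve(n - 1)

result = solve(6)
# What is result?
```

solve(n) = 1 + 2·solve(n-1), solve(0)=2. Closed form: (2+1)·2^6 - 1 = 191.

Answer: 191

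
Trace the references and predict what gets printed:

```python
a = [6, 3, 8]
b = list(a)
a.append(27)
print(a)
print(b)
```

Key concept: list() constructor creates copy.
Step by step:
`a = [6, 3, 8]` → a = [6, 3, 8]
`b = list(a)` → b = [6, 3, 8]
`a.append(27)` → a = [6, 3, 8, 27]
`print(a)` → prints [6, 3, 8, 27]
`print(b)` → prints [6, 3, 8]

Answer:
[6, 3, 8, 27]
[6, 3, 8]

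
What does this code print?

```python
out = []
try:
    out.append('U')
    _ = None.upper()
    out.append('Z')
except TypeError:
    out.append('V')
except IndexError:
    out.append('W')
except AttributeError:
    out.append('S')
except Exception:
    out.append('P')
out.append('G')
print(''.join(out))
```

Execution trace: 'U' (try body) → 'S' (except AttributeError) → 'G' (after the try/except). Output: USG

Answer: USG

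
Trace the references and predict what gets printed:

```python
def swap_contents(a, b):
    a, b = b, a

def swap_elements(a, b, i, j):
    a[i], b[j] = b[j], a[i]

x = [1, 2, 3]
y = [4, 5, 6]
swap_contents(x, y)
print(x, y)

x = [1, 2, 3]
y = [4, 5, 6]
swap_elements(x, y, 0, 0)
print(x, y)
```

Key concept: parameter rebinding vs mutation.
Step by step:
`x = [1, 2, 3]` → x = [1, 2, 3]
`y = [4, 5, 6]` → y = [4, 5, 6]
`swap_contents(x, y)` → no visible change to tracked variables
`print(x, y)` → prints [1, 2, 3] [4, 5, 6]
`x = [1, 2, 3]` → x = [1, 2, 3]
`y = [4, 5, 6]` → y = [4, 5, 6]
`swap_elements(x, y, 0, 0)` → x = [4, 2, 3]; y = [1, 5, 6]
`print(x, y)` → prints [4, 2, 3] [1, 5, 6]

Answer:
[1, 2, 3] [4, 5, 6]
[4, 2, 3] [1, 5, 6]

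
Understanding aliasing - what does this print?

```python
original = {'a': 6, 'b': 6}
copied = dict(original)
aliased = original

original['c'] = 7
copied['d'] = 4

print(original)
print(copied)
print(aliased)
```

Key concept: dict() creates copy, assignment creates alias.
Step by step:
`original = {'a': 6, 'b': 6}` → original = {'a': 6, 'b': 6}
`copied = dict(original)` → copied = {'a': 6, 'b': 6}
`aliased = original` → aliased = {'a': 6, 'b': 6} (same object as original)
`original['c'] = 7` → original = {'a': 6, 'b': 6, 'c': 7} (same object as aliased); aliased = {'a': 6, 'b': 6, 'c': 7} (same object as original)
`copied['d'] = 4` → copied = {'a': 6, 'b': 6, 'd': 4}
`print(original)` → prints {'a': 6, 'b': 6, 'c': 7}
`print(copied)` → prints {'a': 6, 'b': 6, 'd': 4}
`print(aliased)` → prints {'a': 6, 'b': 6, 'c': 7}

Answer:
{'a': 6, 'b': 6, 'c': 7}
{'a': 6, 'b': 6, 'd': 4}
{'a': 6, 'b': 6, 'c': 7}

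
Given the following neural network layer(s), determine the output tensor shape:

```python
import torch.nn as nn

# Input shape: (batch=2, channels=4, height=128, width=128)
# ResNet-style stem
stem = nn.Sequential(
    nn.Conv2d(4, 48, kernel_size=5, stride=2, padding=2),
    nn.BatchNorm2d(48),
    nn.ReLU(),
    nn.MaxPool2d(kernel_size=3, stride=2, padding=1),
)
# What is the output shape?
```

Input: (2, 4, 128, 128) -> after Conv2d 5x5 stride=2: (2, 48, 64, 64) -> Output: (2, 48, 32, 32)

Answer: (2, 48, 32, 32)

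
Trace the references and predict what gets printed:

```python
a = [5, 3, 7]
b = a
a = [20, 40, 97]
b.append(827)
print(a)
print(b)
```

Key concept: rebinding vs mutation: a is rebound to a new list, b still points at the original.
Step by step:
`a = [5, 3, 7]` → a = [5, 3, 7]
`b = a` → b = [5, 3, 7] (same object as a)
`a = [20, 40, 97]` → a = [20, 40, 97]
`b.append(827)` → b = [5, 3, 7, 827]
`print(a)` → prints [20, 40, 97]
`print(b)` → prints [5, 3, 7, 827]

Answer:
[20, 40, 97]
[5, 3, 7, 827]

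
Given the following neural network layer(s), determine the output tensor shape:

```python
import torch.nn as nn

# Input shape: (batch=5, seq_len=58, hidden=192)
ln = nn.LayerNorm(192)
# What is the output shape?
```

Input: (5, 58, 192) -> Output: (5, 58, 192)

Answer: (5, 58, 192)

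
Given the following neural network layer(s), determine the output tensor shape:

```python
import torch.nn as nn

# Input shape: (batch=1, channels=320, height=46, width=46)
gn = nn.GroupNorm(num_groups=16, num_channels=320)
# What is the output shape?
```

Input: (1, 320, 46, 46) -> Output: (1, 320, 46, 46)

Answer: (1, 320, 46, 46)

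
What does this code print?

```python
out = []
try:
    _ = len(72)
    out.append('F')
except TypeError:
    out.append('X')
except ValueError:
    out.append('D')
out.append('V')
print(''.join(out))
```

Execution trace: 'X' (except TypeError) → 'V' (after the try/except). Output: XV

Answer: XV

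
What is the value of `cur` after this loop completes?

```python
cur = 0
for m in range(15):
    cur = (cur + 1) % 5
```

Increment mod 5, 15 times = 0
`cur` takes the values: 0 → 1 → 2 → 3 → 4 → 0 → 1 → 2 → 3 → 4 → 0 → 1 → 2 → 3 → 4 → 0

Answer: 0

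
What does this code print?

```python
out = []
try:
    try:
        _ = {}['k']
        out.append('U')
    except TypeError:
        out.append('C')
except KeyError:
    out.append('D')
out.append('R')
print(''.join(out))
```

Execution trace: 'D' (outer except KeyError) → 'R' (after the try/except). Output: DR

Answer: DR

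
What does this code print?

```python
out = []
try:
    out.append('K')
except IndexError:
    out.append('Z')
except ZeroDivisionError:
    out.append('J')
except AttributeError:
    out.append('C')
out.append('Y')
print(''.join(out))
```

Execution trace: 'K' (try body, no exception) → 'Y' (after the try/except). Output: KY

Answer: KY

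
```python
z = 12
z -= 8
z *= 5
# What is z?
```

Trace:
`z = 12` → z = 12
`z -= 8` → z = 4
`z *= 5` → z = 20
So z = 20

Answer: 20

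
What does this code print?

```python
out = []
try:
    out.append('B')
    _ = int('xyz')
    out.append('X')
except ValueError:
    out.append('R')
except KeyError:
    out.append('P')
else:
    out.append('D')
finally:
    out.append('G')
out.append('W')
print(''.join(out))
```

Execution trace: 'B' (try body) → 'R' (except ValueError) → 'G' (finally) → 'W' (after the try/except). Output: BRGW

Answer: BRGW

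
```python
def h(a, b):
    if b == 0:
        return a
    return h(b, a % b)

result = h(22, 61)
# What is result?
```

h(22, 61) -> h(61, 22) -> h(22, 17) -> h(17, 5) -> h(5, 2) -> h(2, 1) -> h(1, 0) -> 1

Answer: 1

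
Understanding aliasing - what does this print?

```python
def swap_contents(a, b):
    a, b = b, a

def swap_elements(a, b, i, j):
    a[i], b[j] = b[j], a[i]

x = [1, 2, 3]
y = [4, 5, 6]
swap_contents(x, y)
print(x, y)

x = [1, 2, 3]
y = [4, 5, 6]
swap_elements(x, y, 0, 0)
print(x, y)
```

Key concept: parameter rebinding vs mutation.
Step by step:
`x = [1, 2, 3]` → x = [1, 2, 3]
`y = [4, 5, 6]` → y = [4, 5, 6]
`swap_contents(x, y)` → no visible change to tracked variables
`print(x, y)` → prints [1, 2, 3] [4, 5, 6]
`x = [1, 2, 3]` → x = [1, 2, 3]
`y = [4, 5, 6]` → y = [4, 5, 6]
`swap_elements(x, y, 0, 0)` → x = [4, 2, 3]; y = [1, 5, 6]
`print(x, y)` → prints [4, 2, 3] [1, 5, 6]

Answer:
[1, 2, 3] [4, 5, 6]
[4, 2, 3] [1, 5, 6]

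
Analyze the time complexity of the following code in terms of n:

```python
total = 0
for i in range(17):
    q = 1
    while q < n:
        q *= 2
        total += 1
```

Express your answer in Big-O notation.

Each loop level contributes: 1 × log n. Multiplying the contributions gives O(log n).

Answer: O(log n)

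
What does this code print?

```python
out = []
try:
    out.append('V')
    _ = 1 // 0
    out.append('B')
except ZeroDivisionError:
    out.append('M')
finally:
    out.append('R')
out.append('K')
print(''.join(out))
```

Execution trace: 'V' (try body) → 'M' (except ZeroDivisionError) → 'R' (finally) → 'K' (after the try/except). Output: VMRK

Answer: VMRK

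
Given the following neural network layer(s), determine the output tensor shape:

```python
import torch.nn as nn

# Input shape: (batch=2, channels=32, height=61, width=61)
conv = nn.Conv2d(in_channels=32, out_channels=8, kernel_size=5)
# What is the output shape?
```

Input: (2, 32, 61, 61) -> Output: (2, 8, 57, 57)

Answer: (2, 8, 57, 57)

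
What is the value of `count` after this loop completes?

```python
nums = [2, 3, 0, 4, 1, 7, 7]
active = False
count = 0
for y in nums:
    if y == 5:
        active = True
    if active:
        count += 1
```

Count elements after first 5 in [2, 3, 0, 4, 1, 7, 7]
`count` takes the values: 0

Answer: 0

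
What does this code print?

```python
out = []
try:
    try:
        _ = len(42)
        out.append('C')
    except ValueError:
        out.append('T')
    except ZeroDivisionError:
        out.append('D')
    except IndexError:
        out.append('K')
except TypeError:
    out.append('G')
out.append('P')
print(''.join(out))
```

Execution trace: 'G' (outer except TypeError) → 'P' (after the try/except). Output: GP

Answer: GP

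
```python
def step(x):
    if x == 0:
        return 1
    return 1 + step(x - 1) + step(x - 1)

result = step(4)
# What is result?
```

step(x) = 1 + 2·step(x-1), step(0)=1. Closed form: (1+1)·2^4 - 1 = 31.

Answer: 31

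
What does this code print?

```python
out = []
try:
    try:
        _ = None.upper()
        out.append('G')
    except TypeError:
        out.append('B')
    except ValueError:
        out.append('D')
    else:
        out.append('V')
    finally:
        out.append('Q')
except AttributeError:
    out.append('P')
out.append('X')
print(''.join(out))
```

Execution trace: 'Q' (finally) → 'P' (outer except AttributeError) → 'X' (after the try/except). Output: QPX

Answer: QPX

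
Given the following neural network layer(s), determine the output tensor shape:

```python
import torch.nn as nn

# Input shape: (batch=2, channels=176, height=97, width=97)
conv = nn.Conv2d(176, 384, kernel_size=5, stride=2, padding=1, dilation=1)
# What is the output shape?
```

Input: (2, 176, 97, 97) -> Output: (2, 384, 48, 48)

Answer: (2, 384, 48, 48)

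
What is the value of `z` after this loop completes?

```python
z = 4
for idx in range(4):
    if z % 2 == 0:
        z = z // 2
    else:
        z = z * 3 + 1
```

Collatz-style transformation from 4
`z` takes the values: 4 → 2 → 1 → 4 → 2

Answer: 2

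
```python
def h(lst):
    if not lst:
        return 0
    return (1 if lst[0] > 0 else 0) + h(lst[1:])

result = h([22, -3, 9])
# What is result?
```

Count of positive elements in [22, -3, 9] = 2

Answer: 2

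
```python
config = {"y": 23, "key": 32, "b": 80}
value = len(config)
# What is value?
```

Trace:
`config = {"y": 23, "key": 32, "b": 80}` → config = {'y': 23, 'key': 32, 'b': 80}
`value = len(config)` → value = 3
So value = 3

Answer: 3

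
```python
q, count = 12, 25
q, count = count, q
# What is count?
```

Trace:
`q, count = 12, 25` → q = 12; count = 25
`q, count = count, q` → q = 25; count = 12
So count = 12

Answer: 12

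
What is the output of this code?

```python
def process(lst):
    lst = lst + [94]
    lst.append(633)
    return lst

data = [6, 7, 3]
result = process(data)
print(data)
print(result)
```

Key concept: rebinding parameter vs mutation.
Step by step:
`data = [6, 7, 3]` → data = [6, 7, 3]
`result = process(data)` → result = [6, 7, 3, 94, 633]
`print(data)` → prints [6, 7, 3]
`print(result)` → prints [6, 7, 3, 94, 633]

Answer:
[6, 7, 3]
[6, 7, 3, 94, 633]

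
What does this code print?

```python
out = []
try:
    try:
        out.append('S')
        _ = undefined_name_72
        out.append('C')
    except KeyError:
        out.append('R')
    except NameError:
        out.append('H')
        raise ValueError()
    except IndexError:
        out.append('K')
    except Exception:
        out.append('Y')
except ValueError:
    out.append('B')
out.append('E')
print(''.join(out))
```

Execution trace: 'S' (inner try body) → 'H' (inner except NameError) → 'B' (outer except ValueError) → 'E' (after the try/except). Output: SHBE

Answer: SHBE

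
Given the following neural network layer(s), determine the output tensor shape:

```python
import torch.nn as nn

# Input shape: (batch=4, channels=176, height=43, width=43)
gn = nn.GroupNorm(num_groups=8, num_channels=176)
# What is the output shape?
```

Input: (4, 176, 43, 43) -> Output: (4, 176, 43, 43)

Answer: (4, 176, 43, 43)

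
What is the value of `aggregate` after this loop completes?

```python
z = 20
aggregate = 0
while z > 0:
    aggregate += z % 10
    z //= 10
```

Sum digits of 20
`aggregate` takes the values: 0 → 2

Answer: 2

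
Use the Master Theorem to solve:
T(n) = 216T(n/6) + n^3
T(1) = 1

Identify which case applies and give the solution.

a=216, b=6, f(n)=n^3. log_6(216) = 3. Since c=3 = 3, Case 2 applies: T(n) = Θ(n^log_b(a) · log n) = O(n^3 log n).

Answer: O(n^3 log n) - Case 2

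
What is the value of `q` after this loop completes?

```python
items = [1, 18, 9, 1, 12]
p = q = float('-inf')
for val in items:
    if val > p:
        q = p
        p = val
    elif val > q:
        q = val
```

Second largest (with repeats) in [1, 18, 9, 1, 12]
`q` takes the values: -inf → 1 → 9 → 12

Answer: 12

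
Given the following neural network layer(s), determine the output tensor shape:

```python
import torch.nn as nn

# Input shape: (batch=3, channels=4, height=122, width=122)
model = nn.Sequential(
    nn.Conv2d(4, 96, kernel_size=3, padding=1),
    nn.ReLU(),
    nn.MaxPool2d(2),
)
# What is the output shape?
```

Input: (3, 4, 122, 122) -> after Conv2d: (3, 96, 122, 122) -> after ReLU: (3, 96, 122, 122) -> Output: (3, 96, 61, 61)

Answer: (3, 96, 61, 61)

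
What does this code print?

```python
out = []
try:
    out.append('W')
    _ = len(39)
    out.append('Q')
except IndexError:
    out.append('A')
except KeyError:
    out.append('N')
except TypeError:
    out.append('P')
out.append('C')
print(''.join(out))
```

Execution trace: 'W' (try body) → 'P' (except TypeError) → 'C' (after the try/except). Output: WPC

Answer: WPC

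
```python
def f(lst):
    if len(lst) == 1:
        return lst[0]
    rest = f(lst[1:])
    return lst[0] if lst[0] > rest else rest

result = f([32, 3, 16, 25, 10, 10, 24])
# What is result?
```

Recursive max over [32, 3, 16, 25, 10, 10, 24] = 32

Answer: 32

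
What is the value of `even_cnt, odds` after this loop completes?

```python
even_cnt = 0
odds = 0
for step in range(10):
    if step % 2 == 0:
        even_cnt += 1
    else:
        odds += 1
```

Count evens and odds in range(10)
`even_cnt, odds` takes the values: (0, 0) → (1, 0) → (1, 1) → (2, 1) → (2, 2) → (3, 2) → (3, 3) → (4, 3) → (4, 4) → (5, 4) → (5, 5)

Answer: 5, 5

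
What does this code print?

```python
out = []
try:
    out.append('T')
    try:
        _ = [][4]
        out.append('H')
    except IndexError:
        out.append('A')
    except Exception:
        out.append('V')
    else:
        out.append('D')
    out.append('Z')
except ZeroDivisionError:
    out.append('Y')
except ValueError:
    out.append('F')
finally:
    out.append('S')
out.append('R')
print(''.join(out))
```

Execution trace: 'T' (try body) → 'A' (inner except IndexError) → 'Z' (try body, no exception) → 'S' (finally) → 'R' (after the try/except). Output: TAZSR

Answer: TAZSR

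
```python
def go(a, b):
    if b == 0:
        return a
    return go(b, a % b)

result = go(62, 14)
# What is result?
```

go(62, 14) -> go(14, 6) -> go(6, 2) -> go(2, 0) -> 2

Answer: 2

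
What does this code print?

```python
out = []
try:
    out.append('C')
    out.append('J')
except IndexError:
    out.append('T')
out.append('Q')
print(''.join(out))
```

Execution trace: 'C' (try body) → 'J' (try body, no exception) → 'Q' (after the try/except). Output: CJQ

Answer: CJQ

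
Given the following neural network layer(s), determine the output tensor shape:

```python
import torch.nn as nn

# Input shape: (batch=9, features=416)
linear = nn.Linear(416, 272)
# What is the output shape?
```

Input: (9, 416) -> Output: (9, 272)

Answer: (9, 272)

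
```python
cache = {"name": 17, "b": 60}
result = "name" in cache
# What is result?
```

Trace:
`cache = {"name": 17, "b": 60}` → cache = {'name': 17, 'b': 60}
`result = "name" in cache` → result = True
So result = True

Answer: True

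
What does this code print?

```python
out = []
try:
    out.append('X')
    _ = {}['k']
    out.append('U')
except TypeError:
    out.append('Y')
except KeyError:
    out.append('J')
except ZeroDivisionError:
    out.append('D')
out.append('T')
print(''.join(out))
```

Execution trace: 'X' (try body) → 'J' (except KeyError) → 'T' (after the try/except). Output: XJT

Answer: XJT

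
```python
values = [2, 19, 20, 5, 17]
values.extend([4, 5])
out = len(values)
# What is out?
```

Trace:
`values = [2, 19, 20, 5, 17]` → values = [2, 19, 20, 5, 17]
`values.extend([4, 5])` → values = [2, 19, 20, 5, 17, 4, 5]
`out = len(values)` → out = 7
So out = 7

Answer: 7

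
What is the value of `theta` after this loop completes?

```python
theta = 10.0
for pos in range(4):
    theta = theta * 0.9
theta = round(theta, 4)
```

Exponential decay: 10.0 * 0.9^4
`theta` takes the values: 10.0 → 9.0 → 8.1 → 7.29 → 6.561

Answer: 6.561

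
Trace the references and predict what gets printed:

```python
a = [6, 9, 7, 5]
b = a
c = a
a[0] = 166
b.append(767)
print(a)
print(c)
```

Key concept: multiple aliases.
Step by step:
`a = [6, 9, 7, 5]` → a = [6, 9, 7, 5]
`b = a` → b = [6, 9, 7, 5] (same object as a)
`c = a` → c = [6, 9, 7, 5] (same object as a, b)
`a[0] = 166` → a = [166, 9, 7, 5] (same object as b, c); b = [166, 9, 7, 5] (same object as a, c); c = [166, 9, 7, 5] (same object as a, b)
`b.append(767)` → a = [166, 9, 7, 5, 767] (same object as b, c); b = [166, 9, 7, 5, 767] (same object as a, c); c = [166, 9, 7, 5, 767] (same object as a, b)
`print(a)` → prints [166, 9, 7, 5, 767]
`print(c)` → prints [166, 9, 7, 5, 767]

Answer:
[166, 9, 7, 5, 767]
[166, 9, 7, 5, 767]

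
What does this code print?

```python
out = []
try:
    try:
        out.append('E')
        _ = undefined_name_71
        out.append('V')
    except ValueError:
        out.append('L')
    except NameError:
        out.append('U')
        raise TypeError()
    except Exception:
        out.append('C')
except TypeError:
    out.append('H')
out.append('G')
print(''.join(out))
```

Execution trace: 'E' (inner try body) → 'U' (inner except NameError) → 'H' (outer except TypeError) → 'G' (after the try/except). Output: EUHG

Answer: EUHG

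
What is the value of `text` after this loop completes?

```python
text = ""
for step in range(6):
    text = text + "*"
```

Repeat '*' 6 times
`text` takes the values: "" → "*" → "**" → "***" → "****" → "*****" → "******"

Answer: "******"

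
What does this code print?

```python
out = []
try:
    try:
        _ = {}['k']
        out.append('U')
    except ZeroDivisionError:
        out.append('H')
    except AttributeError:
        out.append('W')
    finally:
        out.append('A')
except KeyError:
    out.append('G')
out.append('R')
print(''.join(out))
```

Execution trace: 'A' (inner finally) → 'G' (outer except KeyError) → 'R' (after the try/except). Output: AGR

Answer: AGR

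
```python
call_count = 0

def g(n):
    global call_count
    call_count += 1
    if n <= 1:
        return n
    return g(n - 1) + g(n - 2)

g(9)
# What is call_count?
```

Calls(n) = 1 + Calls(n-1) + Calls(n-2); Calls(0)=Calls(1)=1. For n=9 this gives 109.

Answer: 109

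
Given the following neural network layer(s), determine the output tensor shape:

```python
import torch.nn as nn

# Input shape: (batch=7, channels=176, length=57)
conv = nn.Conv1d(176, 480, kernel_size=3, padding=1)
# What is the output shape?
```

Input: (7, 176, 57) -> Output: (7, 480, 57)

Answer: (7, 480, 57)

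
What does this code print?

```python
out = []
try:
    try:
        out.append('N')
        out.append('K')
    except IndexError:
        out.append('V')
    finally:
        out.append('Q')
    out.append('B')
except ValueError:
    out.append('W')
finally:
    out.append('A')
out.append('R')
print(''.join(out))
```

Execution trace: 'N' (inner try body) → 'K' (inner try body, no exception) → 'Q' (inner finally) → 'B' (try body, no exception) → 'A' (finally) → 'R' (after the try/except). Output: NKQBAR

Answer: NKQBAR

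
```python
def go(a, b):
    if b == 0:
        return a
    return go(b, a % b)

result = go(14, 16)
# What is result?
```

go(14, 16) -> go(16, 14) -> go(14, 2) -> go(2, 0) -> 2

Answer: 2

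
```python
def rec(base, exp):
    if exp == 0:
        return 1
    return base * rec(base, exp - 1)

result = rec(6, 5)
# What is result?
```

rec(6, 5) = 6 * 6 * 6 * 6 * 6 = 7776

Answer: 7776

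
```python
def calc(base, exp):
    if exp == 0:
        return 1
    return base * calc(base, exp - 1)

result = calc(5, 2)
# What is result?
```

calc(5, 2) = 5 * 5 = 25

Answer: 25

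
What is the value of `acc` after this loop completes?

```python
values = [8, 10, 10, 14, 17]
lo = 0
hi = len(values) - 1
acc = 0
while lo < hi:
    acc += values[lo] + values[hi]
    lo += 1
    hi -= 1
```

Sum of pairs from ends
`acc` takes the values: 0 → 25 → 49

Answer: 49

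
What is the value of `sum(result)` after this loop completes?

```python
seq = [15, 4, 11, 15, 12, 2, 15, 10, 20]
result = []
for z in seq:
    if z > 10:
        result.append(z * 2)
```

Sum of doubled values > 10
`result` takes the values: [] → [30] → [30, 22] → [30, 22, 30] → [30, 22, 30, 24] → [30, 22, 30, 24, 30] → [30, 22, 30, 24, 30, 40]
So `sum(result)` = 176

Answer: 176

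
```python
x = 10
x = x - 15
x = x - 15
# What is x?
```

Trace:
`x = 10` → x = 10
`x = x - 15` → x = -5
`x = x - 15` → x = -20
So x = -20

Answer: -20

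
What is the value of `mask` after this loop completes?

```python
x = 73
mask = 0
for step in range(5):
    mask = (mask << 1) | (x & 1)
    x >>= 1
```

Reverse lowest 5 bits of 73
`mask` takes the values: 0 → 1 → 2 → 4 → 9 → 18

Answer: 18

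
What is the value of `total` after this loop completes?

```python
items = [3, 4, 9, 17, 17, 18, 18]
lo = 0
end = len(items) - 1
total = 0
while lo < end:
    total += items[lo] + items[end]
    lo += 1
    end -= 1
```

Sum of pairs from ends
`total` takes the values: 0 → 21 → 43 → 69

Answer: 69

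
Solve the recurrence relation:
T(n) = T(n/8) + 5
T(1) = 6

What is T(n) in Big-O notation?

Each step divides n by 8 and adds 5. After log_8(n) steps we reach T(1)=6. So T(n) = 5·log_8(n) + 6 = O(log n).

Answer: O(log n)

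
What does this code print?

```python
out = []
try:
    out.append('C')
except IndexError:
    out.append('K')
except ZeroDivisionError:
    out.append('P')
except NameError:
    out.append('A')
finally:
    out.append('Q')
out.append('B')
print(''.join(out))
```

Execution trace: 'C' (try body, no exception) → 'Q' (finally) → 'B' (after the try/except). Output: CQB

Answer: CQB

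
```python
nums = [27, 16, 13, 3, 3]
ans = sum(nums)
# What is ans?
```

Trace:
`nums = [27, 16, 13, 3, 3]` → nums = [27, 16, 13, 3, 3]
`ans = sum(nums)` → ans = 62
So ans = 62

Answer: 62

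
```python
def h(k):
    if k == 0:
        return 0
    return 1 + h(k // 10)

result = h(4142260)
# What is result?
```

Count of digits of 4142260: 7

Answer: 7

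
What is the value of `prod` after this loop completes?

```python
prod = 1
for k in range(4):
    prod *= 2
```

2^4 = 16
`prod` takes the values: 1 → 2 → 4 → 8 → 16

Answer: 16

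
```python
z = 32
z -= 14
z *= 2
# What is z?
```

Trace:
`z = 32` → z = 32
`z -= 14` → z = 18
`z *= 2` → z = 36
So z = 36

Answer: 36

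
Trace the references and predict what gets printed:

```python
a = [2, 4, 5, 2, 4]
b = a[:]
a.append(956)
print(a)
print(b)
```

Key concept: slice [:] creates copy.
Step by step:
`a = [2, 4, 5, 2, 4]` → a = [2, 4, 5, 2, 4]
`b = a[:]` → b = [2, 4, 5, 2, 4]
`a.append(956)` → a = [2, 4, 5, 2, 4, 956]
`print(a)` → prints [2, 4, 5, 2, 4, 956]
`print(b)` → prints [2, 4, 5, 2, 4]

Answer:
[2, 4, 5, 2, 4, 956]
[2, 4, 5, 2, 4]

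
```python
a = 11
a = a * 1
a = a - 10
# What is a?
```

Trace:
`a = 11` → a = 11
`a = a * 1` → a = 11
`a = a - 10` → a = 1
So a = 1

Answer: 1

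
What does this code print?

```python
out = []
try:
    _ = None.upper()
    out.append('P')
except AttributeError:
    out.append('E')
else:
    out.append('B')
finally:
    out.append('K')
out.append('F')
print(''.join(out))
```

Execution trace: 'E' (except AttributeError) → 'K' (finally) → 'F' (after the try/except). Output: EKF

Answer: EKF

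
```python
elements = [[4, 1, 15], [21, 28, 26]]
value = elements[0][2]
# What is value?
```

Trace:
`elements = [[4, 1, 15], [21, 28, 26]]` → elements = [[4, 1, 15], [21, 28, 26]]
`value = elements[0][2]` → value = 15
So value = 15

Answer: 15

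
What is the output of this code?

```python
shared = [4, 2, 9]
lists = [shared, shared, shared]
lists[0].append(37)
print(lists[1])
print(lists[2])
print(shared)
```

Key concept: list of same reference.
Step by step:
`shared = [4, 2, 9]` → shared = [4, 2, 9]
`lists = [shared, shared, shared]` → lists = [[4, 2, 9], [4, 2, 9], [4, 2, 9]]
`lists[0].append(37)` → shared = [4, 2, 9, 37]; lists = [[4, 2, 9, 37], [4, 2, 9, 37], [4, 2, 9, 37]]
`print(lists[1])` → prints [4, 2, 9, 37]
`print(lists[2])` → prints [4, 2, 9, 37]
`print(shared)` → prints [4, 2, 9, 37]

Answer:
[4, 2, 9, 37]
[4, 2, 9, 37]
[4, 2, 9, 37]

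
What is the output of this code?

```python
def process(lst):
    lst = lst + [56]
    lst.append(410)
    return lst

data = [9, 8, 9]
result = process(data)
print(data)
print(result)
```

Key concept: rebinding parameter vs mutation.
Step by step:
`data = [9, 8, 9]` → data = [9, 8, 9]
`result = process(data)` → result = [9, 8, 9, 56, 410]
`print(data)` → prints [9, 8, 9]
`print(result)` → prints [9, 8, 9, 56, 410]

Answer:
[9, 8, 9]
[9, 8, 9, 56, 410]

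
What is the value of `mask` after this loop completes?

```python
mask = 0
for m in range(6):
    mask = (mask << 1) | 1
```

Build 6 consecutive 1-bits: 0b111111
`mask` takes the values: 0 → 1 → 3 → 7 → 15 → 31 → 63

Answer: 63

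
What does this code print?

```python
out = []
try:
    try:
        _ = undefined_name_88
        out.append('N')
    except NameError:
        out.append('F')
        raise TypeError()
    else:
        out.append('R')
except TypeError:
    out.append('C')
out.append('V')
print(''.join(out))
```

Execution trace: 'F' (except NameError) → 'C' (outer except TypeError) → 'V' (after the try/except). Output: FCV

Answer: FCV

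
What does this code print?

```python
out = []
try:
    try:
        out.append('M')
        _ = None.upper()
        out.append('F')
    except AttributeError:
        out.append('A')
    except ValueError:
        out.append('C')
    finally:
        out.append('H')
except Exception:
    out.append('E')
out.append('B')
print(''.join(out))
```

Execution trace: 'M' (inner try body) → 'A' (inner except AttributeError) → 'H' (inner finally) → 'B' (after the try/except). Output: MAHB

Answer: MAHB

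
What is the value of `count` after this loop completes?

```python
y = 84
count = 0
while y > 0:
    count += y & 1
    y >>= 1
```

Count set bits in 84 (binary: 0b1010100)
`count` takes the values: 0 → 1 → 2 → 3

Answer: 3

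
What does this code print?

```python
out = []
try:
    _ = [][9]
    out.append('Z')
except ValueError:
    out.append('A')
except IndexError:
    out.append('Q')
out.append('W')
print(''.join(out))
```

Execution trace: 'Q' (except IndexError) → 'W' (after the try/except). Output: QW

Answer: QW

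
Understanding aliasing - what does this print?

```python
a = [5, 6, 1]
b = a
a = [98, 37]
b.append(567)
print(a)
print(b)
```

Key concept: rebinding vs mutation: a is rebound to a new list, b still points at the original.
Step by step:
`a = [5, 6, 1]` → a = [5, 6, 1]
`b = a` → b = [5, 6, 1] (same object as a)
`a = [98, 37]` → a = [98, 37]
`b.append(567)` → b = [5, 6, 1, 567]
`print(a)` → prints [98, 37]
`print(b)` → prints [5, 6, 1, 567]

Answer:
[98, 37]
[5, 6, 1, 567]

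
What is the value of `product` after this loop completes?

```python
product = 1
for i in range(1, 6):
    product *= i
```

5! = 120
`product` takes the values: 1 → 2 → 6 → 24 → 120

Answer: 120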